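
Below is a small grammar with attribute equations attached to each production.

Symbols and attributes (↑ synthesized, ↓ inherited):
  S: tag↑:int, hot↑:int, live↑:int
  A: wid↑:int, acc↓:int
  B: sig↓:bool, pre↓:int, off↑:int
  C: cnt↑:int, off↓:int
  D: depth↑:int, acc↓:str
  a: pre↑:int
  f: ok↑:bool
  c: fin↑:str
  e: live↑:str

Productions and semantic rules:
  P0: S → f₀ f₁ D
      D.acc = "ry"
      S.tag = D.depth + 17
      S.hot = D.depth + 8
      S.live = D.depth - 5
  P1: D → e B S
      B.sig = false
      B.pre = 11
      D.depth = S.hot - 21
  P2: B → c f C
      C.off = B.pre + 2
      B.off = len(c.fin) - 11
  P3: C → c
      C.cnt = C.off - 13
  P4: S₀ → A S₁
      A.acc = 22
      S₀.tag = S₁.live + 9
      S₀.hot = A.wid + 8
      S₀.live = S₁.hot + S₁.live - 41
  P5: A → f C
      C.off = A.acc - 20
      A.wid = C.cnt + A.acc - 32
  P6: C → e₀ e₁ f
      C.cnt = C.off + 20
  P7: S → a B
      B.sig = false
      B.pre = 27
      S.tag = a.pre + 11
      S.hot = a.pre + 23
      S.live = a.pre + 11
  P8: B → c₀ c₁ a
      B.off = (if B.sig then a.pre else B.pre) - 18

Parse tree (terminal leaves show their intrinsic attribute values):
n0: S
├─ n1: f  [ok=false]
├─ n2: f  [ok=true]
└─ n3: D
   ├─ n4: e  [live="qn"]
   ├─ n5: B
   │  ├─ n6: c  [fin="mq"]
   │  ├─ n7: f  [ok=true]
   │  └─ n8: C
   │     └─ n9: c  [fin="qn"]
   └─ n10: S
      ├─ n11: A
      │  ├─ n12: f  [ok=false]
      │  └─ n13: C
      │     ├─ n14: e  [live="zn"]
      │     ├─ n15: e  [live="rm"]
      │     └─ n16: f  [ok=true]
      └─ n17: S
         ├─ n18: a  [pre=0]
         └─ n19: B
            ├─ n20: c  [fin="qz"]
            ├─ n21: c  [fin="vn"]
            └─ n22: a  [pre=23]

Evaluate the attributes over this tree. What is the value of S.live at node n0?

1. n1.ok = false  [terminal]
2. n2.ok = true  [terminal]
3. n3.acc = "ry"  ["ry"]
4. n4.live = "qn"  [terminal]
5. n5.sig = false  [false]
6. n5.pre = 11  [11]
7. n6.fin = "mq"  [terminal]
8. n7.ok = true  [terminal]
9. n8.off = 13  [B.pre + 2]
10. n9.fin = "qn"  [terminal]
11. n8.cnt = 0  [C.off - 13]
12. n5.off = -9  [len(c.fin) - 11]
13. n11.acc = 22  [22]
14. n12.ok = false  [terminal]
15. n13.off = 2  [A.acc - 20]
16. n14.live = "zn"  [terminal]
17. n15.live = "rm"  [terminal]
18. n16.ok = true  [terminal]
19. n13.cnt = 22  [C.off + 20]
20. n11.wid = 12  [C.cnt + A.acc - 32]
21. n18.pre = 0  [terminal]
22. n19.sig = false  [false]
23. n19.pre = 27  [27]
24. n20.fin = "qz"  [terminal]
25. n21.fin = "vn"  [terminal]
26. n22.pre = 23  [terminal]
27. n19.off = 9  [(if B.sig then a.pre else B.pre) - 18]
28. n17.tag = 11  [a.pre + 11]
29. n17.hot = 23  [a.pre + 23]
30. n17.live = 11  [a.pre + 11]
31. n10.tag = 20  [S₁.live + 9]
32. n10.hot = 20  [A.wid + 8]
33. n10.live = -7  [S₁.hot + S₁.live - 41]
34. n3.depth = -1  [S.hot - 21]
35. n0.tag = 16  [D.depth + 17]
36. n0.hot = 7  [D.depth + 8]
37. n0.live = -6  [D.depth - 5]

-6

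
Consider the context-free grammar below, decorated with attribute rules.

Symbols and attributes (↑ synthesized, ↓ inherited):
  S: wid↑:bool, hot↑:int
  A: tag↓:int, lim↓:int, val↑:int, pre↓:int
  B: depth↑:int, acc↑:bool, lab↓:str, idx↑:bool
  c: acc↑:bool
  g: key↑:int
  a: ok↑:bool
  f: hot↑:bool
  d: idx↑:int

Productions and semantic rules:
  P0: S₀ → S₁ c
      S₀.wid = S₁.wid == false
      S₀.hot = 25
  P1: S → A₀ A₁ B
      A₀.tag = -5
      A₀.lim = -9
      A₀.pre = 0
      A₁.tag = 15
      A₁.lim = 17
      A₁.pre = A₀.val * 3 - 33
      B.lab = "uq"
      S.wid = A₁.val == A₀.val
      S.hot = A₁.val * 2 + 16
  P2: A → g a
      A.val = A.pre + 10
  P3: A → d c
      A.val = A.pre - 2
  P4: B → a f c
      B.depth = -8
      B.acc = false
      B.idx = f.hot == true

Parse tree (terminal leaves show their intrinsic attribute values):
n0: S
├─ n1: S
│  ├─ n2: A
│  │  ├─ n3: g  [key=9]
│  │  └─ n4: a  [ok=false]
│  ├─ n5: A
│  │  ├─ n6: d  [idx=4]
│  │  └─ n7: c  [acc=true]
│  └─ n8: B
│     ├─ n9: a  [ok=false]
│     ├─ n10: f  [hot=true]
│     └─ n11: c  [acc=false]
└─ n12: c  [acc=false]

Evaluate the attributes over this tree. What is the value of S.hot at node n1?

6

1. n2.tag = -5  [-5]
2. n2.lim = -9  [-9]
3. n2.pre = 0  [0]
4. n3.key = 9  [terminal]
5. n4.ok = false  [terminal]
6. n2.val = 10  [A.pre + 10]
7. n5.tag = 15  [15]
8. n5.lim = 17  [17]
9. n5.pre = -3  [A₀.val * 3 - 33]
10. n6.idx = 4  [terminal]
11. n7.acc = true  [terminal]
12. n5.val = -5  [A.pre - 2]
13. n8.lab = "uq"  ["uq"]
14. n9.ok = false  [terminal]
15. n10.hot = true  [terminal]
16. n11.acc = false  [terminal]
17. n8.depth = -8  [-8]
18. n8.acc = false  [false]
19. n8.idx = true  [f.hot == true]
20. n1.wid = false  [A₁.val == A₀.val]
21. n1.hot = 6  [A₁.val * 2 + 16]
22. n12.acc = false  [terminal]
23. n0.wid = true  [S₁.wid == false]
24. n0.hot = 25  [25]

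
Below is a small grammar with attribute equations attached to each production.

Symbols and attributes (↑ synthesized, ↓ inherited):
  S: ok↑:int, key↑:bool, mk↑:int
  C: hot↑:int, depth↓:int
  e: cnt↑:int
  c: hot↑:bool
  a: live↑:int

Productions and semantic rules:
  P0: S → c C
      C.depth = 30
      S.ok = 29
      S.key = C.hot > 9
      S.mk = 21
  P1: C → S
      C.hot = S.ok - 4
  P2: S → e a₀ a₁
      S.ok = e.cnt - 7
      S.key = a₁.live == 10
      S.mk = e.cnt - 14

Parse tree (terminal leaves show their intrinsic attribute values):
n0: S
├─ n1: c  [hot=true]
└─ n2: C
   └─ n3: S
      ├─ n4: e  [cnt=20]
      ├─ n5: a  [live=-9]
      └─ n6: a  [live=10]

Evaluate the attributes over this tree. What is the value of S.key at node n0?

false

1. n1.hot = true  [terminal]
2. n2.depth = 30  [30]
3. n4.cnt = 20  [terminal]
4. n5.live = -9  [terminal]
5. n6.live = 10  [terminal]
6. n3.ok = 13  [e.cnt - 7]
7. n3.key = true  [a₁.live == 10]
8. n3.mk = 6  [e.cnt - 14]
9. n2.hot = 9  [S.ok - 4]
10. n0.ok = 29  [29]
11. n0.key = false  [C.hot > 9]
12. n0.mk = 21  [21]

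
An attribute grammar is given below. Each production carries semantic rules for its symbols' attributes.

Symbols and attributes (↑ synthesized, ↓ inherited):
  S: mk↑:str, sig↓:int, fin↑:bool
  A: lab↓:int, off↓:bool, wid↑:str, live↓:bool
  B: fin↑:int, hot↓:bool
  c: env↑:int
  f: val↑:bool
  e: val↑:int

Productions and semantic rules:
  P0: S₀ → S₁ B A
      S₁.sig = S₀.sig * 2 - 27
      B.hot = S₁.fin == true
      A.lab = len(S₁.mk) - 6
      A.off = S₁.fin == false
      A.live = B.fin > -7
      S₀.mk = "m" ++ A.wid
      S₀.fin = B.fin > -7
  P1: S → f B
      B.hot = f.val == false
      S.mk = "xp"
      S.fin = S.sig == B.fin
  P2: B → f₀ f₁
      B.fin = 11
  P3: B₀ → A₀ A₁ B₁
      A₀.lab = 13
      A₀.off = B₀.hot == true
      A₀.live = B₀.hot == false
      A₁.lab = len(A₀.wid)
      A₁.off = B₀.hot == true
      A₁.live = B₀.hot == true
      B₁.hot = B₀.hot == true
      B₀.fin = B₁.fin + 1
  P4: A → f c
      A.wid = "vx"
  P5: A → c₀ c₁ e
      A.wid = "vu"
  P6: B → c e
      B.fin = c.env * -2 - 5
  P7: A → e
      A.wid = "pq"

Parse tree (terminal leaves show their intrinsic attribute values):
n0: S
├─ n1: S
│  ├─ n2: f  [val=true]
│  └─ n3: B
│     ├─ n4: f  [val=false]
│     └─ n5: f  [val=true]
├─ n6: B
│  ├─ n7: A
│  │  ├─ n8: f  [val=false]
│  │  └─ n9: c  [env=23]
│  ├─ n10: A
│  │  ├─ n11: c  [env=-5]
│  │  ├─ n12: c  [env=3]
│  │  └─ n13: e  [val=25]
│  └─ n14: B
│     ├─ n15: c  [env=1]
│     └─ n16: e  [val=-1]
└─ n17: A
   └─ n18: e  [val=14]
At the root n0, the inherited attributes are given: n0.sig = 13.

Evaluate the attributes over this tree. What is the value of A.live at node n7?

1. n0.sig = 13  [given at root]
2. n1.sig = -1  [S₀.sig * 2 - 27]
3. n2.val = true  [terminal]
4. n3.hot = false  [f.val == false]
5. n4.val = false  [terminal]
6. n5.val = true  [terminal]
7. n3.fin = 11  [11]
8. n1.mk = "xp"  ["xp"]
9. n1.fin = false  [S.sig == B.fin]
10. n6.hot = false  [S₁.fin == true]
11. n7.lab = 13  [13]
12. n7.off = false  [B₀.hot == true]
13. n7.live = true  [B₀.hot == false]
14. n8.val = false  [terminal]
15. n9.env = 23  [terminal]
16. n7.wid = "vx"  ["vx"]
17. n10.lab = 2  [len(A₀.wid)]
18. n10.off = false  [B₀.hot == true]
19. n10.live = false  [B₀.hot == true]
20. n11.env = -5  [terminal]
21. n12.env = 3  [terminal]
22. n13.val = 25  [terminal]
23. n10.wid = "vu"  ["vu"]
24. n14.hot = false  [B₀.hot == true]
25. n15.env = 1  [terminal]
26. n16.val = -1  [terminal]
27. n14.fin = -7  [c.env * -2 - 5]
28. n6.fin = -6  [B₁.fin + 1]
29. n17.lab = -4  [len(S₁.mk) - 6]
30. n17.off = true  [S₁.fin == false]
31. n17.live = true  [B.fin > -7]
32. n18.val = 14  [terminal]
33. n17.wid = "pq"  ["pq"]
34. n0.mk = "mpq"  ["m" ++ A.wid]
35. n0.fin = true  [B.fin > -7]

true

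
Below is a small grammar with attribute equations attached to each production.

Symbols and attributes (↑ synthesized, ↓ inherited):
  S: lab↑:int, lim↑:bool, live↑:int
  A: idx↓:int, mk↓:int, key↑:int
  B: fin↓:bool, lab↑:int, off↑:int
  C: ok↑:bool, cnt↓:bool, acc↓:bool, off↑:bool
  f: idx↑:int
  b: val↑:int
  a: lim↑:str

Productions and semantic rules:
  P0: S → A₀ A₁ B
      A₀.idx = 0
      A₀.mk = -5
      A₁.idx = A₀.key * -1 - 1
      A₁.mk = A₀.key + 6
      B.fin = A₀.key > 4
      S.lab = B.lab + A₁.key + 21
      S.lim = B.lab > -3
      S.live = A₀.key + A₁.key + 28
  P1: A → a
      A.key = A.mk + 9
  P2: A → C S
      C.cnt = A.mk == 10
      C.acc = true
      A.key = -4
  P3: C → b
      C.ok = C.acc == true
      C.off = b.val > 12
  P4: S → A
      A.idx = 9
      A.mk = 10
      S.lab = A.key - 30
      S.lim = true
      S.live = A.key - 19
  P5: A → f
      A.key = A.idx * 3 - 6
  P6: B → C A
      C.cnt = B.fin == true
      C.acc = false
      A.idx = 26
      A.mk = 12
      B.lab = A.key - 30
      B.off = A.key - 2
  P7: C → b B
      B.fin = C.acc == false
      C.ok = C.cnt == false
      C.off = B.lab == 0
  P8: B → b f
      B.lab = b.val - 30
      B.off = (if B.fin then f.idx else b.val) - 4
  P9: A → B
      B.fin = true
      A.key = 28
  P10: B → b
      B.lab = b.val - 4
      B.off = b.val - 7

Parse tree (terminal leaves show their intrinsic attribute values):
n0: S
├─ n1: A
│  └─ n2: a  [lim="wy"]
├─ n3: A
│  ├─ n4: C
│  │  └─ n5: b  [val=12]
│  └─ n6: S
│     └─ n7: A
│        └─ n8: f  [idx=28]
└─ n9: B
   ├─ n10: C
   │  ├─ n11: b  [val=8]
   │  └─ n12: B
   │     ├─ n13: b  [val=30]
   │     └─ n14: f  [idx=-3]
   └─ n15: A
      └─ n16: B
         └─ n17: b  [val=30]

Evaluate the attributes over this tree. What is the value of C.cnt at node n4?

true

1. n1.idx = 0  [0]
2. n1.mk = -5  [-5]
3. n2.lim = "wy"  [terminal]
4. n1.key = 4  [A.mk + 9]
5. n3.idx = -5  [A₀.key * -1 - 1]
6. n3.mk = 10  [A₀.key + 6]
7. n4.cnt = true  [A.mk == 10]
8. n4.acc = true  [true]
9. n5.val = 12  [terminal]
10. n4.ok = true  [C.acc == true]
11. n4.off = false  [b.val > 12]
12. n7.idx = 9  [9]
13. n7.mk = 10  [10]
14. n8.idx = 28  [terminal]
15. n7.key = 21  [A.idx * 3 - 6]
16. n6.lab = -9  [A.key - 30]
17. n6.lim = true  [true]
18. n6.live = 2  [A.key - 19]
19. n3.key = -4  [-4]
20. n9.fin = false  [A₀.key > 4]
21. n10.cnt = false  [B.fin == true]
22. n10.acc = false  [false]
23. n11.val = 8  [terminal]
24. n12.fin = true  [C.acc == false]
25. n13.val = 30  [terminal]
26. n14.idx = -3  [terminal]
27. n12.lab = 0  [b.val - 30]
28. n12.off = -7  [(if B.fin then f.idx else b.val) - 4]
29. n10.ok = true  [C.cnt == false]
30. n10.off = true  [B.lab == 0]
31. n15.idx = 26  [26]
32. n15.mk = 12  [12]
33. n16.fin = true  [true]
34. n17.val = 30  [terminal]
35. n16.lab = 26  [b.val - 4]
36. n16.off = 23  [b.val - 7]
37. n15.key = 28  [28]
38. n9.lab = -2  [A.key - 30]
39. n9.off = 26  [A.key - 2]
40. n0.lab = 15  [B.lab + A₁.key + 21]
41. n0.lim = true  [B.lab > -3]
42. n0.live = 28  [A₀.key + A₁.key + 28]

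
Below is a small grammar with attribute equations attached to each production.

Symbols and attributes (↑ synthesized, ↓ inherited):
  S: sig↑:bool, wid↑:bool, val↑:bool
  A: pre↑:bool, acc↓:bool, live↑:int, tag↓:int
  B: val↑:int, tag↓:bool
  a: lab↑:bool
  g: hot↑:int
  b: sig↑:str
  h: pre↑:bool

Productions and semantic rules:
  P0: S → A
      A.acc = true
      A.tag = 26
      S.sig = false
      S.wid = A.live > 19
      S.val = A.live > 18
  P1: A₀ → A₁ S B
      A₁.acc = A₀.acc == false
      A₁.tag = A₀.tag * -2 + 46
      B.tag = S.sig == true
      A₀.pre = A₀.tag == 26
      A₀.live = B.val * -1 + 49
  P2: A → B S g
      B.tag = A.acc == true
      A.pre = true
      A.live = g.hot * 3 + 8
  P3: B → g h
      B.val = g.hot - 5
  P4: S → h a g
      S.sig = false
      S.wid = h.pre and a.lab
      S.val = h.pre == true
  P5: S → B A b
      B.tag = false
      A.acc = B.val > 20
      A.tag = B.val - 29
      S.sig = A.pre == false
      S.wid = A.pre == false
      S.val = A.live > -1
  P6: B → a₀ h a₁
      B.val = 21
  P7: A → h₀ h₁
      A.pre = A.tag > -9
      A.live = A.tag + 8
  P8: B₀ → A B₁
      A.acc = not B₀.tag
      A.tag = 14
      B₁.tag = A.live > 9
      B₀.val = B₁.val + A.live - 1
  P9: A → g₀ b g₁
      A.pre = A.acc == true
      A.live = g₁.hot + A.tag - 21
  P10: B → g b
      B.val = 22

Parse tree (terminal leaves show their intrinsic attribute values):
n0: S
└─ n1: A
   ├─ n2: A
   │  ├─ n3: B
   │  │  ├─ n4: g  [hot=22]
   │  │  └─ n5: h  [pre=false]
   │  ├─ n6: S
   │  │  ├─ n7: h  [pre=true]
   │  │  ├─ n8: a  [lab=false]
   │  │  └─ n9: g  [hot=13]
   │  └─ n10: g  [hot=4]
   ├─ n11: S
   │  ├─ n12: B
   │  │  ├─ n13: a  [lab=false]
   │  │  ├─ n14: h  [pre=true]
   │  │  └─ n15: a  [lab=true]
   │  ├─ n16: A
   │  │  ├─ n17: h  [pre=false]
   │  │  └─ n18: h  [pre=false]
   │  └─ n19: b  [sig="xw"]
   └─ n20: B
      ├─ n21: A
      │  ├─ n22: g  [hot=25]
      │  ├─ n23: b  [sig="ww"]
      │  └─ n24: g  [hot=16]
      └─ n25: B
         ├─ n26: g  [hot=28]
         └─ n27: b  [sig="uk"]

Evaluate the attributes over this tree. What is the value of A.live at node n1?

1. n1.acc = true  [true]
2. n1.tag = 26  [26]
3. n2.acc = false  [A₀.acc == false]
4. n2.tag = -6  [A₀.tag * -2 + 46]
5. n3.tag = false  [A.acc == true]
6. n4.hot = 22  [terminal]
7. n5.pre = false  [terminal]
8. n3.val = 17  [g.hot - 5]
9. n7.pre = true  [terminal]
10. n8.lab = false  [terminal]
11. n9.hot = 13  [terminal]
12. n6.sig = false  [false]
13. n6.wid = false  [h.pre and a.lab]
14. n6.val = true  [h.pre == true]
15. n10.hot = 4  [terminal]
16. n2.pre = true  [true]
17. n2.live = 20  [g.hot * 3 + 8]
18. n12.tag = false  [false]
19. n13.lab = false  [terminal]
20. n14.pre = true  [terminal]
21. n15.lab = true  [terminal]
22. n12.val = 21  [21]
23. n16.acc = true  [B.val > 20]
24. n16.tag = -8  [B.val - 29]
25. n17.pre = false  [terminal]
26. n18.pre = false  [terminal]
27. n16.pre = true  [A.tag > -9]
28. n16.live = 0  [A.tag + 8]
29. n19.sig = "xw"  [terminal]
30. n11.sig = false  [A.pre == false]
31. n11.wid = false  [A.pre == false]
32. n11.val = true  [A.live > -1]
33. n20.tag = false  [S.sig == true]
34. n21.acc = true  [not B₀.tag]
35. n21.tag = 14  [14]
36. n22.hot = 25  [terminal]
37. n23.sig = "ww"  [terminal]
38. n24.hot = 16  [terminal]
39. n21.pre = true  [A.acc == true]
40. n21.live = 9  [g₁.hot + A.tag - 21]
41. n25.tag = false  [A.live > 9]
42. n26.hot = 28  [terminal]
43. n27.sig = "uk"  [terminal]
44. n25.val = 22  [22]
45. n20.val = 30  [B₁.val + A.live - 1]
46. n1.pre = true  [A₀.tag == 26]
47. n1.live = 19  [B.val * -1 + 49]
48. n0.sig = false  [false]
49. n0.wid = false  [A.live > 19]
50. n0.val = true  [A.live > 18]

19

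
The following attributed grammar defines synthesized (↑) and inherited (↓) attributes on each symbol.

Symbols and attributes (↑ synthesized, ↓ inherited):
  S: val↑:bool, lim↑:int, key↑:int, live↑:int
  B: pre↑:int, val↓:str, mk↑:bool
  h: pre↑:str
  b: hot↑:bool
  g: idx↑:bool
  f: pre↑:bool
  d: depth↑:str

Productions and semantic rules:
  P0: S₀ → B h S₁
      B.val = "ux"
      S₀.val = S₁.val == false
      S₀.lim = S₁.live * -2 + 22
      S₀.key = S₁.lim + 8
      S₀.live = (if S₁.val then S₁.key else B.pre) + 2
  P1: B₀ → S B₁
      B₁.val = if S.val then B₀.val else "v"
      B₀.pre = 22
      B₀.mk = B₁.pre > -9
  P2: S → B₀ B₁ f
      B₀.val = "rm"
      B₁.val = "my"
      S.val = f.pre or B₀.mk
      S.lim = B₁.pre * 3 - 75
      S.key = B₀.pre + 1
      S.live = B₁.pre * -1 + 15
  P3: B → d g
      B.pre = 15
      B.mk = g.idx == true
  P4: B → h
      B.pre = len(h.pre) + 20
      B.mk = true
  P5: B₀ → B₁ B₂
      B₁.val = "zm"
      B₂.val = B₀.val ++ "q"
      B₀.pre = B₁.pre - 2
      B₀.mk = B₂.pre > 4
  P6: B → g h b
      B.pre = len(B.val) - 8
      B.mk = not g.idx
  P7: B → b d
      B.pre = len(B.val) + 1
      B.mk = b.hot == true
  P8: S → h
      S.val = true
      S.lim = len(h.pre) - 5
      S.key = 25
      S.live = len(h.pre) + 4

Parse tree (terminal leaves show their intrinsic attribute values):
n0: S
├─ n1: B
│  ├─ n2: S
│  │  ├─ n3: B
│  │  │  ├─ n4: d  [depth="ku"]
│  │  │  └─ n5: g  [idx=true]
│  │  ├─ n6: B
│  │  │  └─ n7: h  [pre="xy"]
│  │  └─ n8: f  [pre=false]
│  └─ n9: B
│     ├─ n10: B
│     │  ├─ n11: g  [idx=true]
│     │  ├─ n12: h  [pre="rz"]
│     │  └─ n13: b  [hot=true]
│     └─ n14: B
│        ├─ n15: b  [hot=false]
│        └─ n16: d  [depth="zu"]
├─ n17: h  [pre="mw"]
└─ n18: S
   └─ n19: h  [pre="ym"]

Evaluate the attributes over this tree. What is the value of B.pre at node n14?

4

1. n1.val = "ux"  ["ux"]
2. n3.val = "rm"  ["rm"]
3. n4.depth = "ku"  [terminal]
4. n5.idx = true  [terminal]
5. n3.pre = 15  [15]
6. n3.mk = true  [g.idx == true]
7. n6.val = "my"  ["my"]
8. n7.pre = "xy"  [terminal]
9. n6.pre = 22  [len(h.pre) + 20]
10. n6.mk = true  [true]
11. n8.pre = false  [terminal]
12. n2.val = true  [f.pre or B₀.mk]
13. n2.lim = -9  [B₁.pre * 3 - 75]
14. n2.key = 16  [B₀.pre + 1]
15. n2.live = -7  [B₁.pre * -1 + 15]
16. n9.val = "ux"  [if S.val then B₀.val else "v"]
17. n10.val = "zm"  ["zm"]
18. n11.idx = true  [terminal]
19. n12.pre = "rz"  [terminal]
20. n13.hot = true  [terminal]
21. n10.pre = -6  [len(B.val) - 8]
22. n10.mk = false  [not g.idx]
23. n14.val = "uxq"  [B₀.val ++ "q"]
24. n15.hot = false  [terminal]
25. n16.depth = "zu"  [terminal]
26. n14.pre = 4  [len(B.val) + 1]
27. n14.mk = false  [b.hot == true]
28. n9.pre = -8  [B₁.pre - 2]
29. n9.mk = false  [B₂.pre > 4]
30. n1.pre = 22  [22]
31. n1.mk = true  [B₁.pre > -9]
32. n17.pre = "mw"  [terminal]
33. n19.pre = "ym"  [terminal]
34. n18.val = true  [true]
35. n18.lim = -3  [len(h.pre) - 5]
36. n18.key = 25  [25]
37. n18.live = 6  [len(h.pre) + 4]
38. n0.val = false  [S₁.val == false]
39. n0.lim = 10  [S₁.live * -2 + 22]
40. n0.key = 5  [S₁.lim + 8]
41. n0.live = 27  [(if S₁.val then S₁.key else B.pre) + 2]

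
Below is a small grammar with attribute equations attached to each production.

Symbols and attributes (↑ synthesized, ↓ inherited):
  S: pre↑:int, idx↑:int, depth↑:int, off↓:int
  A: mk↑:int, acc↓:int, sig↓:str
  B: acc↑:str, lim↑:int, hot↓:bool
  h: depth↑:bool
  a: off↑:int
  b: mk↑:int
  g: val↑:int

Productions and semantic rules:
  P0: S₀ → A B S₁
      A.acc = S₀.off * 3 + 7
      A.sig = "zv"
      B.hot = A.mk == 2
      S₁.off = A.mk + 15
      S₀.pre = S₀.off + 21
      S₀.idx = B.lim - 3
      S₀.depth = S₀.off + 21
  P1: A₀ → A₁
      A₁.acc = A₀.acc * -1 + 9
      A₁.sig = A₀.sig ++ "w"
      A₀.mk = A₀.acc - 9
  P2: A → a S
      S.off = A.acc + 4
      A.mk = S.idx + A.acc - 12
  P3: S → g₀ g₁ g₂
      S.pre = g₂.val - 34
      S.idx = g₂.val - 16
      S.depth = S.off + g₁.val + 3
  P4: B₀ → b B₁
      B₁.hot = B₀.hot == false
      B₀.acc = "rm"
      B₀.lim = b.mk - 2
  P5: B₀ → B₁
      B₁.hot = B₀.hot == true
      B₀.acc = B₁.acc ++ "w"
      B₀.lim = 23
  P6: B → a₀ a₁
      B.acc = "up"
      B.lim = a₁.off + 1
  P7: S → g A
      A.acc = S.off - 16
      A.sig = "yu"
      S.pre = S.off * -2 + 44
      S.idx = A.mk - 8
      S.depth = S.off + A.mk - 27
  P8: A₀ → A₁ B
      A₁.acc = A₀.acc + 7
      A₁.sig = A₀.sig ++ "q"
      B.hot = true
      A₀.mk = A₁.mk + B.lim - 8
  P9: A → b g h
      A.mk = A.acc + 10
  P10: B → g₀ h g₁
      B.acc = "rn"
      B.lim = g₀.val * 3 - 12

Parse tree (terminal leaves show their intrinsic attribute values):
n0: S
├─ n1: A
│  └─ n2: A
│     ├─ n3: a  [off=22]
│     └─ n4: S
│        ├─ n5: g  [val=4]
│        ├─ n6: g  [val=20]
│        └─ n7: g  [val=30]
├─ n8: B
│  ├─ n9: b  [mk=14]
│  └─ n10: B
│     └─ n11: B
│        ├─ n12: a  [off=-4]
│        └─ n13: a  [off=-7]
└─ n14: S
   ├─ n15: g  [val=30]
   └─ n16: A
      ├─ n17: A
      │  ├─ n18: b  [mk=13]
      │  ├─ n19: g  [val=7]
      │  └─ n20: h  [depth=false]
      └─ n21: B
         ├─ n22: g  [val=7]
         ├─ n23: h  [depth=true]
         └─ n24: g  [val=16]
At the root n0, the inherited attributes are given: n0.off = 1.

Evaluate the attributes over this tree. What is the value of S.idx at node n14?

10

1. n0.off = 1  [given at root]
2. n1.acc = 10  [S₀.off * 3 + 7]
3. n1.sig = "zv"  ["zv"]
4. n2.acc = -1  [A₀.acc * -1 + 9]
5. n2.sig = "zvw"  [A₀.sig ++ "w"]
6. n3.off = 22  [terminal]
7. n4.off = 3  [A.acc + 4]
8. n5.val = 4  [terminal]
9. n6.val = 20  [terminal]
10. n7.val = 30  [terminal]
11. n4.pre = -4  [g₂.val - 34]
12. n4.idx = 14  [g₂.val - 16]
13. n4.depth = 26  [S.off + g₁.val + 3]
14. n2.mk = 1  [S.idx + A.acc - 12]
15. n1.mk = 1  [A₀.acc - 9]
16. n8.hot = false  [A.mk == 2]
17. n9.mk = 14  [terminal]
18. n10.hot = true  [B₀.hot == false]
19. n11.hot = true  [B₀.hot == true]
20. n12.off = -4  [terminal]
21. n13.off = -7  [terminal]
22. n11.acc = "up"  ["up"]
23. n11.lim = -6  [a₁.off + 1]
24. n10.acc = "upw"  [B₁.acc ++ "w"]
25. n10.lim = 23  [23]
26. n8.acc = "rm"  ["rm"]
27. n8.lim = 12  [b.mk - 2]
28. n14.off = 16  [A.mk + 15]
29. n15.val = 30  [terminal]
30. n16.acc = 0  [S.off - 16]
31. n16.sig = "yu"  ["yu"]
32. n17.acc = 7  [A₀.acc + 7]
33. n17.sig = "yuq"  [A₀.sig ++ "q"]
34. n18.mk = 13  [terminal]
35. n19.val = 7  [terminal]
36. n20.depth = false  [terminal]
37. n17.mk = 17  [A.acc + 10]
38. n21.hot = true  [true]
39. n22.val = 7  [terminal]
40. n23.depth = true  [terminal]
41. n24.val = 16  [terminal]
42. n21.acc = "rn"  ["rn"]
43. n21.lim = 9  [g₀.val * 3 - 12]
44. n16.mk = 18  [A₁.mk + B.lim - 8]
45. n14.pre = 12  [S.off * -2 + 44]
46. n14.idx = 10  [A.mk - 8]
47. n14.depth = 7  [S.off + A.mk - 27]
48. n0.pre = 22  [S₀.off + 21]
49. n0.idx = 9  [B.lim - 3]
50. n0.depth = 22  [S₀.off + 21]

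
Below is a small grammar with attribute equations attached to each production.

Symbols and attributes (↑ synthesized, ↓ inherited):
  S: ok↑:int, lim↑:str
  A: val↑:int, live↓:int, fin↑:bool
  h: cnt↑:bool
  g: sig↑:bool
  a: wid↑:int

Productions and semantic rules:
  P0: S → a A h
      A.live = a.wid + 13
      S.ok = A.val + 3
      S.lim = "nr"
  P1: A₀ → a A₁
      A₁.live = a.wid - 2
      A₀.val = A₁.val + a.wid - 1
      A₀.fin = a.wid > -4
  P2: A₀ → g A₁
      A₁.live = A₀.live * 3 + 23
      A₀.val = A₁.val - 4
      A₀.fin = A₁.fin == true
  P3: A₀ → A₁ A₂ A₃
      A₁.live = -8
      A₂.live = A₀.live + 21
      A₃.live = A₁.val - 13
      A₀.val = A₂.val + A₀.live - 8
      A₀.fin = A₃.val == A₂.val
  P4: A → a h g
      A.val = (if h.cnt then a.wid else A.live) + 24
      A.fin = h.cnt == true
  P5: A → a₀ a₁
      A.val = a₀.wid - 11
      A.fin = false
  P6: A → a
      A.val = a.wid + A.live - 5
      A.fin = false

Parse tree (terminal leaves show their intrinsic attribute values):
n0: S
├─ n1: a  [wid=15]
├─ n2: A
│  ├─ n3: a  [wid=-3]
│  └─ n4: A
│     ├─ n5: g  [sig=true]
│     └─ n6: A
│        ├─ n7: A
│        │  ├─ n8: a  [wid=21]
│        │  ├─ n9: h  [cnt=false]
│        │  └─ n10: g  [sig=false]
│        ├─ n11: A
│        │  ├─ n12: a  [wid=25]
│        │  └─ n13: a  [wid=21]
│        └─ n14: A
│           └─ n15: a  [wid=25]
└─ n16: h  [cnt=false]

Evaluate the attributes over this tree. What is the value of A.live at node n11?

1. n1.wid = 15  [terminal]
2. n2.live = 28  [a.wid + 13]
3. n3.wid = -3  [terminal]
4. n4.live = -5  [a.wid - 2]
5. n5.sig = true  [terminal]
6. n6.live = 8  [A₀.live * 3 + 23]
7. n7.live = -8  [-8]
8. n8.wid = 21  [terminal]
9. n9.cnt = false  [terminal]
10. n10.sig = false  [terminal]
11. n7.val = 16  [(if h.cnt then a.wid else A.live) + 24]
12. n7.fin = false  [h.cnt == true]
13. n11.live = 29  [A₀.live + 21]
14. n12.wid = 25  [terminal]
15. n13.wid = 21  [terminal]
16. n11.val = 14  [a₀.wid - 11]
17. n11.fin = false  [false]
18. n14.live = 3  [A₁.val - 13]
19. n15.wid = 25  [terminal]
20. n14.val = 23  [a.wid + A.live - 5]
21. n14.fin = false  [false]
22. n6.val = 14  [A₂.val + A₀.live - 8]
23. n6.fin = false  [A₃.val == A₂.val]
24. n4.val = 10  [A₁.val - 4]
25. n4.fin = false  [A₁.fin == true]
26. n2.val = 6  [A₁.val + a.wid - 1]
27. n2.fin = true  [a.wid > -4]
28. n16.cnt = false  [terminal]
29. n0.ok = 9  [A.val + 3]
30. n0.lim = "nr"  ["nr"]

29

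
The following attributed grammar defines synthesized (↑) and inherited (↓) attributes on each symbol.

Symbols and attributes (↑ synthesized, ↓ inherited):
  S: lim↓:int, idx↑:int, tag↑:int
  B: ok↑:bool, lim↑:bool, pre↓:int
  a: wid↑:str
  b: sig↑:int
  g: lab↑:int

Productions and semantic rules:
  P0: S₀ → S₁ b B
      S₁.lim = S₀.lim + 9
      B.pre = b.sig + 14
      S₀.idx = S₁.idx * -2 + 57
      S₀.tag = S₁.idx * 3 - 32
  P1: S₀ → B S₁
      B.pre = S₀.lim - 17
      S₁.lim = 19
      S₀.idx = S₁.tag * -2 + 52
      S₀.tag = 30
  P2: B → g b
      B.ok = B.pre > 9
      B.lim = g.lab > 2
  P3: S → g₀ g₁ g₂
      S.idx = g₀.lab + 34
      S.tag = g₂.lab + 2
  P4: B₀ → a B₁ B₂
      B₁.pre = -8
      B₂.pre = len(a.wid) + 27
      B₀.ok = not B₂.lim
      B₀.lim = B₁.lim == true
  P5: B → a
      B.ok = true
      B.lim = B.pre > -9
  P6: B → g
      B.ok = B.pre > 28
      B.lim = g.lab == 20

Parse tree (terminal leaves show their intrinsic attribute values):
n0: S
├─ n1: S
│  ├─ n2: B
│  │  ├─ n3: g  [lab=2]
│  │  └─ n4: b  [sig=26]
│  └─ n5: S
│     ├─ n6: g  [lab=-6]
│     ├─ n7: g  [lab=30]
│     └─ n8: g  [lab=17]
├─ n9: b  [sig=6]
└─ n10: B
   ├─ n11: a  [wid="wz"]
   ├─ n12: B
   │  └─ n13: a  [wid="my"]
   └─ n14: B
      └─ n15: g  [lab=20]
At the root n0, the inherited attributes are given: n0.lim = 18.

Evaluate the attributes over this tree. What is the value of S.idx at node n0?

1. n0.lim = 18  [given at root]
2. n1.lim = 27  [S₀.lim + 9]
3. n2.pre = 10  [S₀.lim - 17]
4. n3.lab = 2  [terminal]
5. n4.sig = 26  [terminal]
6. n2.ok = true  [B.pre > 9]
7. n2.lim = false  [g.lab > 2]
8. n5.lim = 19  [19]
9. n6.lab = -6  [terminal]
10. n7.lab = 30  [terminal]
11. n8.lab = 17  [terminal]
12. n5.idx = 28  [g₀.lab + 34]
13. n5.tag = 19  [g₂.lab + 2]
14. n1.idx = 14  [S₁.tag * -2 + 52]
15. n1.tag = 30  [30]
16. n9.sig = 6  [terminal]
17. n10.pre = 20  [b.sig + 14]
18. n11.wid = "wz"  [terminal]
19. n12.pre = -8  [-8]
20. n13.wid = "my"  [terminal]
21. n12.ok = true  [true]
22. n12.lim = true  [B.pre > -9]
23. n14.pre = 29  [len(a.wid) + 27]
24. n15.lab = 20  [terminal]
25. n14.ok = true  [B.pre > 28]
26. n14.lim = true  [g.lab == 20]
27. n10.ok = false  [not B₂.lim]
28. n10.lim = true  [B₁.lim == true]
29. n0.idx = 29  [S₁.idx * -2 + 57]
30. n0.tag = 10  [S₁.idx * 3 - 32]

29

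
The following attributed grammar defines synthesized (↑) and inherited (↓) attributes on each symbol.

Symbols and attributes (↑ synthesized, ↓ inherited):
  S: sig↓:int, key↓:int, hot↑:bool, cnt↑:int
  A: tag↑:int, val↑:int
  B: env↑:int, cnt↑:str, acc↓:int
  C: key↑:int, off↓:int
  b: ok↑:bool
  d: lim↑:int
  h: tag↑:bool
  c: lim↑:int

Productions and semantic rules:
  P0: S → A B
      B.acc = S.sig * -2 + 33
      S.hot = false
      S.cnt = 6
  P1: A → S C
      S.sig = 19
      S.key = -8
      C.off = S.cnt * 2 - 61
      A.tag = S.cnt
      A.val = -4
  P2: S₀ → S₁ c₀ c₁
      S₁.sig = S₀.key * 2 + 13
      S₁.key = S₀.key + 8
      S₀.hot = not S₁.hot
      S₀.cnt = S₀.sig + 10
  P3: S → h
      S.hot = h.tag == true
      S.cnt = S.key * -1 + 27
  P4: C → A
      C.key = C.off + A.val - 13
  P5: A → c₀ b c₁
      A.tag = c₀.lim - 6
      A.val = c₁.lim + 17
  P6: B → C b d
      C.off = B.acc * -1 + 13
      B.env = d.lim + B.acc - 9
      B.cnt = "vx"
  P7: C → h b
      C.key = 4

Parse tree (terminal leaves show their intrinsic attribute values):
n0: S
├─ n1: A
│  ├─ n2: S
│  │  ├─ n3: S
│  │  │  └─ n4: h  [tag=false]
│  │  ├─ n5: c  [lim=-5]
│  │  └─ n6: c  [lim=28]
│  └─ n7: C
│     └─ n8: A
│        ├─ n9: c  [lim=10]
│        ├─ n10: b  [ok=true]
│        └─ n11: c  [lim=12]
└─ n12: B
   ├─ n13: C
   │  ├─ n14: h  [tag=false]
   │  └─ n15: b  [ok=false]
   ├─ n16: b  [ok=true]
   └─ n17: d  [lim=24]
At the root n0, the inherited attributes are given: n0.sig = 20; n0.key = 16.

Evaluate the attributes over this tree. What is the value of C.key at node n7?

1. n0.sig = 20  [given at root]
2. n0.key = 16  [given at root]
3. n2.sig = 19  [19]
4. n2.key = -8  [-8]
5. n3.sig = -3  [S₀.key * 2 + 13]
6. n3.key = 0  [S₀.key + 8]
7. n4.tag = false  [terminal]
8. n3.hot = false  [h.tag == true]
9. n3.cnt = 27  [S.key * -1 + 27]
10. n5.lim = -5  [terminal]
11. n6.lim = 28  [terminal]
12. n2.hot = true  [not S₁.hot]
13. n2.cnt = 29  [S₀.sig + 10]
14. n7.off = -3  [S.cnt * 2 - 61]
15. n9.lim = 10  [terminal]
16. n10.ok = true  [terminal]
17. n11.lim = 12  [terminal]
18. n8.tag = 4  [c₀.lim - 6]
19. n8.val = 29  [c₁.lim + 17]
20. n7.key = 13  [C.off + A.val - 13]
21. n1.tag = 29  [S.cnt]
22. n1.val = -4  [-4]
23. n12.acc = -7  [S.sig * -2 + 33]
24. n13.off = 20  [B.acc * -1 + 13]
25. n14.tag = false  [terminal]
26. n15.ok = false  [terminal]
27. n13.key = 4  [4]
28. n16.ok = true  [terminal]
29. n17.lim = 24  [terminal]
30. n12.env = 8  [d.lim + B.acc - 9]
31. n12.cnt = "vx"  ["vx"]
32. n0.hot = false  [false]
33. n0.cnt = 6  [6]

13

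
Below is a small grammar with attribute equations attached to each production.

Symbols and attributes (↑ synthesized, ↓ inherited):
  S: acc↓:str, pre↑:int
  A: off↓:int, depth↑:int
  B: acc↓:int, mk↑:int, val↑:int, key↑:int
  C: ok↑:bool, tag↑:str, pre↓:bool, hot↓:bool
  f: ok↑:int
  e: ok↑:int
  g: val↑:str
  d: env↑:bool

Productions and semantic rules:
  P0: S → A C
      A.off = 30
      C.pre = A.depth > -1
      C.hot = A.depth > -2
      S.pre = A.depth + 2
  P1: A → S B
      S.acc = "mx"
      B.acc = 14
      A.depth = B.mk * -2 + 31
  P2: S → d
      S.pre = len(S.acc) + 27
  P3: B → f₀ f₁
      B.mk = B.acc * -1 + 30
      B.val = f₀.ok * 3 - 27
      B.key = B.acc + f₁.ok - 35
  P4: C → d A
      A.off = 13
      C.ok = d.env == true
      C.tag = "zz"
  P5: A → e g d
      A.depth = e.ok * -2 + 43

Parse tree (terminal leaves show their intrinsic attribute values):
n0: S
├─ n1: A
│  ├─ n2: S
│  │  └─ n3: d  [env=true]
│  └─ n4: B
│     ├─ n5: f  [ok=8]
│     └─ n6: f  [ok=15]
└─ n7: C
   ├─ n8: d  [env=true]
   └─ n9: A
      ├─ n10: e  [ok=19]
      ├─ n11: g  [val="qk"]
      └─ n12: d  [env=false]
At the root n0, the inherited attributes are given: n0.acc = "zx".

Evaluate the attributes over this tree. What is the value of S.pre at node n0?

1

1. n0.acc = "zx"  [given at root]
2. n1.off = 30  [30]
3. n2.acc = "mx"  ["mx"]
4. n3.env = true  [terminal]
5. n2.pre = 29  [len(S.acc) + 27]
6. n4.acc = 14  [14]
7. n5.ok = 8  [terminal]
8. n6.ok = 15  [terminal]
9. n4.mk = 16  [B.acc * -1 + 30]
10. n4.val = -3  [f₀.ok * 3 - 27]
11. n4.key = -6  [B.acc + f₁.ok - 35]
12. n1.depth = -1  [B.mk * -2 + 31]
13. n7.pre = false  [A.depth > -1]
14. n7.hot = true  [A.depth > -2]
15. n8.env = true  [terminal]
16. n9.off = 13  [13]
17. n10.ok = 19  [terminal]
18. n11.val = "qk"  [terminal]
19. n12.env = false  [terminal]
20. n9.depth = 5  [e.ok * -2 + 43]
21. n7.ok = true  [d.env == true]
22. n7.tag = "zz"  ["zz"]
23. n0.pre = 1  [A.depth + 2]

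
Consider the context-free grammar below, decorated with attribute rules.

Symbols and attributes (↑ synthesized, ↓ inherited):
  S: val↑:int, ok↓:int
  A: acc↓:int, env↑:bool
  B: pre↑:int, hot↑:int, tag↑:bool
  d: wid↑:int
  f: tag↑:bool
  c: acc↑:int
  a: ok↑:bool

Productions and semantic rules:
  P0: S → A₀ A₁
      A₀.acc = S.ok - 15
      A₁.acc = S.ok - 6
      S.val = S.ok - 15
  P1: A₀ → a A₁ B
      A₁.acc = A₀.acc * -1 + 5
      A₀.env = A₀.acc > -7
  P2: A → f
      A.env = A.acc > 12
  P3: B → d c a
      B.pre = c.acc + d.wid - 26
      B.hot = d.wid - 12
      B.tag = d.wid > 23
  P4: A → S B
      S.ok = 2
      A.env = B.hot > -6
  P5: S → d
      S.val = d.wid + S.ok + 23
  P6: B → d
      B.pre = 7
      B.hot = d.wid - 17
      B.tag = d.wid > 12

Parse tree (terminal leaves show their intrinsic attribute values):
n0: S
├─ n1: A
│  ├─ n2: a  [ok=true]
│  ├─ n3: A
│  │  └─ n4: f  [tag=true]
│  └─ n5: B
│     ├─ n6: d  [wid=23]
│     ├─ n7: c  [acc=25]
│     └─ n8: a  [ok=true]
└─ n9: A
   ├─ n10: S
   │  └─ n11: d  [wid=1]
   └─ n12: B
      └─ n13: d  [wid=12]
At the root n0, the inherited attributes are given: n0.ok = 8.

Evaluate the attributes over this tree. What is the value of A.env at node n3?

false

1. n0.ok = 8  [given at root]
2. n1.acc = -7  [S.ok - 15]
3. n2.ok = true  [terminal]
4. n3.acc = 12  [A₀.acc * -1 + 5]
5. n4.tag = true  [terminal]
6. n3.env = false  [A.acc > 12]
7. n6.wid = 23  [terminal]
8. n7.acc = 25  [terminal]
9. n8.ok = true  [terminal]
10. n5.pre = 22  [c.acc + d.wid - 26]
11. n5.hot = 11  [d.wid - 12]
12. n5.tag = false  [d.wid > 23]
13. n1.env = false  [A₀.acc > -7]
14. n9.acc = 2  [S.ok - 6]
15. n10.ok = 2  [2]
16. n11.wid = 1  [terminal]
17. n10.val = 26  [d.wid + S.ok + 23]
18. n13.wid = 12  [terminal]
19. n12.pre = 7  [7]
20. n12.hot = -5  [d.wid - 17]
21. n12.tag = false  [d.wid > 12]
22. n9.env = true  [B.hot > -6]
23. n0.val = -7  [S.ok - 15]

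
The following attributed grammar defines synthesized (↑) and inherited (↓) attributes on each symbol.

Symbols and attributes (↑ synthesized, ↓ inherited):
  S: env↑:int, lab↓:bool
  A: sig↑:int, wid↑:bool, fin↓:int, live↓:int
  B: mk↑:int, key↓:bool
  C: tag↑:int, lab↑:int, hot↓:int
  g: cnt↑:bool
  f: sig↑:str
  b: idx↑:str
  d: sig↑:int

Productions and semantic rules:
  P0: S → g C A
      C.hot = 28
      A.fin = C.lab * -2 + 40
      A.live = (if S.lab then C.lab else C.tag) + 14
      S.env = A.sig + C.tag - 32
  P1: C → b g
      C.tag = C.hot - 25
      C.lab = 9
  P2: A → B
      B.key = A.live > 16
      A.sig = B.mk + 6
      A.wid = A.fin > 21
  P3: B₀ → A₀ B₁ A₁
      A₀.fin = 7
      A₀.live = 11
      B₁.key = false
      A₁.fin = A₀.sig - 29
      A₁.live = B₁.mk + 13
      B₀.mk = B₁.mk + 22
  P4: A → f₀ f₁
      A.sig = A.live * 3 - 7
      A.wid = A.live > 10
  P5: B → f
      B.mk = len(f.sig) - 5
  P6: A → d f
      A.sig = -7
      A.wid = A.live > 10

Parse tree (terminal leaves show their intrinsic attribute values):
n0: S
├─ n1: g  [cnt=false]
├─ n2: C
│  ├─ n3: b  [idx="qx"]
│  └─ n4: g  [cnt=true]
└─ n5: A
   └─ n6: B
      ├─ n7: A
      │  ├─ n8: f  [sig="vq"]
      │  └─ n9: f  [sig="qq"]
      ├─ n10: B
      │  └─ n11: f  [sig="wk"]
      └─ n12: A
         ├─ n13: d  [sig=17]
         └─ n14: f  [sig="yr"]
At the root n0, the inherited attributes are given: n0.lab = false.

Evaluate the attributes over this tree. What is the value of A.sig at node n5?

25

1. n0.lab = false  [given at root]
2. n1.cnt = false  [terminal]
3. n2.hot = 28  [28]
4. n3.idx = "qx"  [terminal]
5. n4.cnt = true  [terminal]
6. n2.tag = 3  [C.hot - 25]
7. n2.lab = 9  [9]
8. n5.fin = 22  [C.lab * -2 + 40]
9. n5.live = 17  [(if S.lab then C.lab else C.tag) + 14]
10. n6.key = true  [A.live > 16]
11. n7.fin = 7  [7]
12. n7.live = 11  [11]
13. n8.sig = "vq"  [terminal]
14. n9.sig = "qq"  [terminal]
15. n7.sig = 26  [A.live * 3 - 7]
16. n7.wid = true  [A.live > 10]
17. n10.key = false  [false]
18. n11.sig = "wk"  [terminal]
19. n10.mk = -3  [len(f.sig) - 5]
20. n12.fin = -3  [A₀.sig - 29]
21. n12.live = 10  [B₁.mk + 13]
22. n13.sig = 17  [terminal]
23. n14.sig = "yr"  [terminal]
24. n12.sig = -7  [-7]
25. n12.wid = false  [A.live > 10]
26. n6.mk = 19  [B₁.mk + 22]
27. n5.sig = 25  [B.mk + 6]
28. n5.wid = true  [A.fin > 21]
29. n0.env = -4  [A.sig + C.tag - 32]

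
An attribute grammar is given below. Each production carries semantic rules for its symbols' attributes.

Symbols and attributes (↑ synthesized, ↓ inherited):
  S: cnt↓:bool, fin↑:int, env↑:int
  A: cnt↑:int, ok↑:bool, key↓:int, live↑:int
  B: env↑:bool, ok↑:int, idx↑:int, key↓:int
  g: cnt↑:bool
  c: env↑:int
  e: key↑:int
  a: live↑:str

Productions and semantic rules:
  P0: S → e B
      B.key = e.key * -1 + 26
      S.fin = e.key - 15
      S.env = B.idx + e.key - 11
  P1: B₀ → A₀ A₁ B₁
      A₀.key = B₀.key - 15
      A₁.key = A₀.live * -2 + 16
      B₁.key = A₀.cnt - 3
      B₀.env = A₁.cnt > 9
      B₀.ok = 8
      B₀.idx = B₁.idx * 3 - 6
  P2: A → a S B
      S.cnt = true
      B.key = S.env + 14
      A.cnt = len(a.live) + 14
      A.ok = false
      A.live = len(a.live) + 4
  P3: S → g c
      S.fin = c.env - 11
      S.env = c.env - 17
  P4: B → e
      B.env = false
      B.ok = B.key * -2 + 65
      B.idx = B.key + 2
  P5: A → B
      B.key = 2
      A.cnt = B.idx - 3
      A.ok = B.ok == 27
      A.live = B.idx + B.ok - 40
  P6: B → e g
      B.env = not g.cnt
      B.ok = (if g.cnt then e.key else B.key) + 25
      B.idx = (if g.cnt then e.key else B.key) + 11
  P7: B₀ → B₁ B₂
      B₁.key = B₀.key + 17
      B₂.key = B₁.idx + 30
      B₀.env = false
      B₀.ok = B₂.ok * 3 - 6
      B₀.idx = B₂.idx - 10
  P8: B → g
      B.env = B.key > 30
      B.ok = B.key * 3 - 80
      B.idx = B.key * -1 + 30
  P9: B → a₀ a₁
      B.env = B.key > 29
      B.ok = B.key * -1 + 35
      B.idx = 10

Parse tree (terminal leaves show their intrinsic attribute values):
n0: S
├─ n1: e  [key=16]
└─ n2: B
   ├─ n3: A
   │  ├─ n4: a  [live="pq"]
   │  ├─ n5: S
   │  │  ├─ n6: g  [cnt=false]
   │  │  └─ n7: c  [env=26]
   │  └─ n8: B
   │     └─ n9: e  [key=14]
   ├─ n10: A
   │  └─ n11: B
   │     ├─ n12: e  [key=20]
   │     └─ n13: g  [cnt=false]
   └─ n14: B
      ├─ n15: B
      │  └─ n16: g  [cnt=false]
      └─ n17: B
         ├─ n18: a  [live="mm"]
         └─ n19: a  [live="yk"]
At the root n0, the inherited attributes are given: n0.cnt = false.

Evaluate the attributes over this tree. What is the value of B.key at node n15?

1. n0.cnt = false  [given at root]
2. n1.key = 16  [terminal]
3. n2.key = 10  [e.key * -1 + 26]
4. n3.key = -5  [B₀.key - 15]
5. n4.live = "pq"  [terminal]
6. n5.cnt = true  [true]
7. n6.cnt = false  [terminal]
8. n7.env = 26  [terminal]
9. n5.fin = 15  [c.env - 11]
10. n5.env = 9  [c.env - 17]
11. n8.key = 23  [S.env + 14]
12. n9.key = 14  [terminal]
13. n8.env = false  [false]
14. n8.ok = 19  [B.key * -2 + 65]
15. n8.idx = 25  [B.key + 2]
16. n3.cnt = 16  [len(a.live) + 14]
17. n3.ok = false  [false]
18. n3.live = 6  [len(a.live) + 4]
19. n10.key = 4  [A₀.live * -2 + 16]
20. n11.key = 2  [2]
21. n12.key = 20  [terminal]
22. n13.cnt = false  [terminal]
23. n11.env = true  [not g.cnt]
24. n11.ok = 27  [(if g.cnt then e.key else B.key) + 25]
25. n11.idx = 13  [(if g.cnt then e.key else B.key) + 11]
26. n10.cnt = 10  [B.idx - 3]
27. n10.ok = true  [B.ok == 27]
28. n10.live = 0  [B.idx + B.ok - 40]
29. n14.key = 13  [A₀.cnt - 3]
30. n15.key = 30  [B₀.key + 17]
31. n16.cnt = false  [terminal]
32. n15.env = false  [B.key > 30]
33. n15.ok = 10  [B.key * 3 - 80]
34. n15.idx = 0  [B.key * -1 + 30]
35. n17.key = 30  [B₁.idx + 30]
36. n18.live = "mm"  [terminal]
37. n19.live = "yk"  [terminal]
38. n17.env = true  [B.key > 29]
39. n17.ok = 5  [B.key * -1 + 35]
40. n17.idx = 10  [10]
41. n14.env = false  [false]
42. n14.ok = 9  [B₂.ok * 3 - 6]
43. n14.idx = 0  [B₂.idx - 10]
44. n2.env = true  [A₁.cnt > 9]
45. n2.ok = 8  [8]
46. n2.idx = -6  [B₁.idx * 3 - 6]
47. n0.fin = 1  [e.key - 15]
48. n0.env = -1  [B.idx + e.key - 11]

30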